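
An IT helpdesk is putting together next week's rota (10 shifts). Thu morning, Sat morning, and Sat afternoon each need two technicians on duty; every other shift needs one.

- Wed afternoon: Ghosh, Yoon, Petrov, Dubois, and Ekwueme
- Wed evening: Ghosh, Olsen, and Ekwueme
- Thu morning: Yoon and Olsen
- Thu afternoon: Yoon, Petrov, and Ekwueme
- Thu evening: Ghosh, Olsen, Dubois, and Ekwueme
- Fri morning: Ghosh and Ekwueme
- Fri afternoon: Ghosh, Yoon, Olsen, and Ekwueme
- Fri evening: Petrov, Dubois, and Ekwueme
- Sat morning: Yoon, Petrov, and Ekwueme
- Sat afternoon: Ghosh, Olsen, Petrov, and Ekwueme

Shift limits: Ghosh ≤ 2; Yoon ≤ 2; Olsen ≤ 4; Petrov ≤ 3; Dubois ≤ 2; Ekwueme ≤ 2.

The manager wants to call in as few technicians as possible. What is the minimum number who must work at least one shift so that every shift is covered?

5

13 slots to fill and no one can take more than 4, so at least ⌈13/4⌉ = 4 technicians are needed.
Any 4 technicians together have capacity at most 4+3+2+2 = 11 < 13 slots, so 4 can never suffice.
Ghosh, Yoon, Olsen, Petrov, and Dubois alone can cover everything: Wed afternoon→Dubois, Wed evening→Ghosh, Thu morning→Yoon+Olsen, Thu afternoon→Petrov, Thu evening→Olsen, Fri morning→Ghosh, Fri afternoon→Olsen, Fri evening→Dubois, Sat morning→Yoon+Petrov, Sat afternoon→Olsen+Petrov.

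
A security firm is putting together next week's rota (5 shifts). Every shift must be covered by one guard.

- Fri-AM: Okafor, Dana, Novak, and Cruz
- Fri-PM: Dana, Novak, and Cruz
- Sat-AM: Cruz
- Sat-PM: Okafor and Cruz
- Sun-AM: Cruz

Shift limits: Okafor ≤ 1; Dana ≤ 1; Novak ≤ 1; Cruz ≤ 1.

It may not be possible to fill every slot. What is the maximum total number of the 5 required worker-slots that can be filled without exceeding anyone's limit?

4

Total capacity across all guards is 1+1+1+1 = 4, and 5 slots are needed, so at most 4 can be filled.
An assignment achieving 4: Fri-AM→Novak, Fri-PM→Dana, Sat-AM→Cruz, Sat-PM→Okafor.
Loads: Okafor 1/1, Dana 1/1, Novak 1/1, Cruz 1/1.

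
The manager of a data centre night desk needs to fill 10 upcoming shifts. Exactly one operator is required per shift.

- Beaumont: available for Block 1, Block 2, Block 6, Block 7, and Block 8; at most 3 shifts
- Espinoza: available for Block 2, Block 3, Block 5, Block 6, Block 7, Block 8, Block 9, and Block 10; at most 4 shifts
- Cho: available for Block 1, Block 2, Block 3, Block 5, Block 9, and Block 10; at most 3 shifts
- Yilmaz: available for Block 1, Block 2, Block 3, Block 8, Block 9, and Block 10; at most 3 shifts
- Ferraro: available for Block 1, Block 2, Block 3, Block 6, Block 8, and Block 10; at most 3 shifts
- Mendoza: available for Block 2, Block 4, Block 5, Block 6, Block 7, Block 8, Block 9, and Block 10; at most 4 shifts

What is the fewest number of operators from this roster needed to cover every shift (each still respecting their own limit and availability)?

3

10 slots to fill and no one can take more than 4, so at least ⌈10/4⌉ = 3 operators are needed.
Beaumont, Espinoza, and Mendoza alone can cover everything: Block 1→Beaumont, Block 2→Beaumont, Block 3→Espinoza, Block 4→Mendoza, Block 5→Espinoza, Block 6→Beaumont, Block 7→Mendoza, Block 8→Mendoza, Block 9→Espinoza, Block 10→Espinoza.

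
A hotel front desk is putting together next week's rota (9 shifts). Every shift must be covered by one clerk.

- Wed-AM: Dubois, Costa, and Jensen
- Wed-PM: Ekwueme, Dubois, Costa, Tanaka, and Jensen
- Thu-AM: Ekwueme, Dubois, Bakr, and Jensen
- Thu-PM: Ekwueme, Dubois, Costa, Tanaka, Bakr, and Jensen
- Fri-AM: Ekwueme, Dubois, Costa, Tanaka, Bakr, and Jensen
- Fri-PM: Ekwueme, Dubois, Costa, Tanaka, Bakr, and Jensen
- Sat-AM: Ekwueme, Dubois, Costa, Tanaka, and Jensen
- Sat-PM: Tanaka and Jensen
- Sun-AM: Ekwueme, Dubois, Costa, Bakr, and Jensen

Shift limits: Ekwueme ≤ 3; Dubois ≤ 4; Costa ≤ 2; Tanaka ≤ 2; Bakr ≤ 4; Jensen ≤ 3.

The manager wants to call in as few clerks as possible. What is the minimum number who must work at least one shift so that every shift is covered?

3

9 slots to fill and no one can take more than 4, so at least ⌈9/4⌉ = 3 clerks are needed.
Ekwueme, Dubois, and Tanaka alone can cover everything: Wed-AM→Dubois, Wed-PM→Ekwueme, Thu-AM→Ekwueme, Thu-PM→Dubois, Fri-AM→Dubois, Fri-PM→Dubois, Sat-AM→Tanaka, Sat-PM→Tanaka, Sun-AM→Ekwueme.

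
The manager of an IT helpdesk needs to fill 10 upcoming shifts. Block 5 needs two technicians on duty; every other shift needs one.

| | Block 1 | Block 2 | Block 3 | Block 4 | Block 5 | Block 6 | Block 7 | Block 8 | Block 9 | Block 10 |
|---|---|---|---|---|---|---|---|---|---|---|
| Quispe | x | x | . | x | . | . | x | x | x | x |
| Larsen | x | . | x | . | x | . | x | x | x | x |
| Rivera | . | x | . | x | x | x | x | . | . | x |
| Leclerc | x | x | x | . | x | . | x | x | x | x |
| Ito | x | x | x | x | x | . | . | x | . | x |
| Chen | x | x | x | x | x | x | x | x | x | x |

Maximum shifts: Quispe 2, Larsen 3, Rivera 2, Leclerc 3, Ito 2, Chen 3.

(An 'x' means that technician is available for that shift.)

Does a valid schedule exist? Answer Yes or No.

One valid schedule: Block 1→Larsen, Block 2→Rivera, Block 3→Larsen, Block 4→Quispe, Block 5→Leclerc+Ito, Block 6→Rivera, Block 7→Larsen, Block 8→Leclerc, Block 9→Quispe, Block 10→Leclerc.
Loads: Quispe 2/2, Larsen 3/3, Rivera 2/2, Leclerc 3/3, Ito 1/2, Chen 0/3 — all within limits.

Yes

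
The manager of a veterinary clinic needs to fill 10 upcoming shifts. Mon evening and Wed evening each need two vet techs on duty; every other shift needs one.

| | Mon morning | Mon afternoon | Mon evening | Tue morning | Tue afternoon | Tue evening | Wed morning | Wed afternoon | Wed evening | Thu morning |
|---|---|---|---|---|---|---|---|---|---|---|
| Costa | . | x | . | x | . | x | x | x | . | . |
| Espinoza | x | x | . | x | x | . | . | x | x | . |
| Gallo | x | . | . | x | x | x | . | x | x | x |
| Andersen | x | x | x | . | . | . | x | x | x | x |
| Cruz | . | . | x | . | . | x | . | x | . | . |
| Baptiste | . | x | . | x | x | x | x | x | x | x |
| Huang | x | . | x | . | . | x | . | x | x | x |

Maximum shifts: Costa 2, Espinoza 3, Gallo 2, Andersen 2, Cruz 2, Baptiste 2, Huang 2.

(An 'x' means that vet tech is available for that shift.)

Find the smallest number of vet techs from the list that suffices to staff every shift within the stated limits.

12 slots to fill and no one can take more than 3, so at least ⌈12/3⌉ = 4 vet techs are needed.
Any 5 vet techs together have capacity at most 3+2+2+2+2 = 11 < 12 slots, so 5 can never suffice.
Costa, Espinoza, Gallo, Andersen, Cruz, and Baptiste alone can cover everything: Mon morning→Espinoza, Mon afternoon→Costa, Mon evening→Andersen+Cruz, Tue morning→Espinoza, Tue afternoon→Espinoza, Tue evening→Gallo, Wed morning→Costa, Wed afternoon→Cruz, Wed evening→Andersen+Baptiste, Thu morning→Gallo.

6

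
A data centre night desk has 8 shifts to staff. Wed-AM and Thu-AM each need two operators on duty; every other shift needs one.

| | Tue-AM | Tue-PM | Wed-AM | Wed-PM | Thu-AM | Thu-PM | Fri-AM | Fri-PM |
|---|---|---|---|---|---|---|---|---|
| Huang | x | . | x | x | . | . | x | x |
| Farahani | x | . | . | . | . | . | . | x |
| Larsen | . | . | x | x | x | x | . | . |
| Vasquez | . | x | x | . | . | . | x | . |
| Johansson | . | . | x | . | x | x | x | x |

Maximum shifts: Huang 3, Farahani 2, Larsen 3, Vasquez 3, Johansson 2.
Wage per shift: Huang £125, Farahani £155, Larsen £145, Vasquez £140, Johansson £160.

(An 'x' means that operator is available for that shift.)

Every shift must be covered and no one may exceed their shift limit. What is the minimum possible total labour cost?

Tue-PM can only be covered by Vasquez, so that assignment is forced.
Thu-AM can only be covered by Larsen and Johansson, so that assignment is forced.
Picking the cheapest available operator for each shift independently would cost £1355, but that ignores the shift limits.
An optimal schedule: Tue-AM→Huang, Tue-PM→Vasquez, Wed-AM→Vasquez+Larsen, Wed-PM→Huang, Thu-AM→Larsen+Johansson, Thu-PM→Larsen, Fri-AM→Vasquez, Fri-PM→Huang.
Total: 125 + 140 + 140 + 145 + 125 + 145 + 160 + 145 + 140 + 125 = £1390.

£1390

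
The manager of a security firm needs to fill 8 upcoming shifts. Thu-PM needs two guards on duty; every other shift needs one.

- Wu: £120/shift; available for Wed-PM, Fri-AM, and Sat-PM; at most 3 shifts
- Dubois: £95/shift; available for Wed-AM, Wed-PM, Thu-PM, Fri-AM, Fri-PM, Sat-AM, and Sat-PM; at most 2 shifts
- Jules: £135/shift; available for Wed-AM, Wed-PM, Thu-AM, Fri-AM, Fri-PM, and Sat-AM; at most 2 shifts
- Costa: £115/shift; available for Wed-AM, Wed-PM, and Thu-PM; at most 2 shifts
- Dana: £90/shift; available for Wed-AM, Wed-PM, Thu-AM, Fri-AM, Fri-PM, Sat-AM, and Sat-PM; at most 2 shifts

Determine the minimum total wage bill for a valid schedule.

£960

Thu-PM can only be covered by Dubois and Costa, so that assignment is forced.
Picking the cheapest available guard for each shift independently would cost £840, but that ignores the shift limits.
An optimal schedule: Wed-AM→Costa, Wed-PM→Wu, Thu-AM→Dana, Thu-PM→Dubois+Costa, Fri-AM→Wu, Fri-PM→Dana, Sat-AM→Dubois, Sat-PM→Wu.
Total: 115 + 120 + 90 + 95 + 115 + 120 + 90 + 95 + 120 = £960.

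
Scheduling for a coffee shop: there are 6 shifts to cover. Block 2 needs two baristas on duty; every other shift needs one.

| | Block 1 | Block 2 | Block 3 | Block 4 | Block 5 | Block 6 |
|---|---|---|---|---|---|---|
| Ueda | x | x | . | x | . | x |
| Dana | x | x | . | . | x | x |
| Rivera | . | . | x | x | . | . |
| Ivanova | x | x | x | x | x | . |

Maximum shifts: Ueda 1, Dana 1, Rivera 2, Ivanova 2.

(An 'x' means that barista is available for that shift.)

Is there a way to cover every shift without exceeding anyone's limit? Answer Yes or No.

No

Shifts {Block 1, Block 2, Block 5, Block 6} need 5 worker-slots in total, but the baristas available for any of those shifts (Ueda, Dana, and Ivanova) can supply at most 4 among them. So no valid schedule exists.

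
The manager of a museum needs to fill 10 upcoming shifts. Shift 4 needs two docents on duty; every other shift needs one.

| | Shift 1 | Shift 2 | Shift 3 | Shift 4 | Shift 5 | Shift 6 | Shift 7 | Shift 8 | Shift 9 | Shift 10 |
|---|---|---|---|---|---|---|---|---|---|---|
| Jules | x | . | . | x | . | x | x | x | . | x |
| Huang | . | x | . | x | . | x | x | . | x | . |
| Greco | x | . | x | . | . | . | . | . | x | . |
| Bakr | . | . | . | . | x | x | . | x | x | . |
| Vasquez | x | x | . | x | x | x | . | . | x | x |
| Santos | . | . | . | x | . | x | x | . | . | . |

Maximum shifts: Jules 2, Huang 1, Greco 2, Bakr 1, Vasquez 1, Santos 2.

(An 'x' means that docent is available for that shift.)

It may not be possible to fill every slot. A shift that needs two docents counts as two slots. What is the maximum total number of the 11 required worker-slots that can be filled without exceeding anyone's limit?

9

Total capacity across all docents is 2+1+2+1+1+2 = 9, and 11 slots are needed, so at most 9 can be filled.
An assignment achieving 9: Shift 1→Greco, Shift 2→Huang, Shift 3→Greco, Shift 4→Vasquez+Santos, Shift 5→Bakr, Shift 7→Santos, Shift 8→Jules, Shift 10→Jules.
Loads: Jules 2/2, Huang 1/1, Greco 2/2, Bakr 1/1, Vasquez 1/1, Santos 2/2.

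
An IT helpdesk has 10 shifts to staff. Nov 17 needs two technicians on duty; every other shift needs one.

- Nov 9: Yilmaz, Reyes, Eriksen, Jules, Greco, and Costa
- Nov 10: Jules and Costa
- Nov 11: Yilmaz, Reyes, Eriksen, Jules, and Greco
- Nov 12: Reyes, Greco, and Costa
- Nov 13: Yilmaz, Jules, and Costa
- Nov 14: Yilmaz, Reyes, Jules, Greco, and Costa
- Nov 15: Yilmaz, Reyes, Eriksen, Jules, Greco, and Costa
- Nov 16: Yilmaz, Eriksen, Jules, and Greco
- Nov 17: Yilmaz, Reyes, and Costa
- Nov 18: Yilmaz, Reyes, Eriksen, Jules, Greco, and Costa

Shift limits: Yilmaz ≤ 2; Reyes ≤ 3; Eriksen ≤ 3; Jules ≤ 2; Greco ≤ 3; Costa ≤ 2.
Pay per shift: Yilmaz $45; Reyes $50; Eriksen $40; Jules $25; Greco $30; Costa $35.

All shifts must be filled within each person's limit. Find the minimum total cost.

$375

Picking the cheapest available technician for each shift independently would cost $310, but that ignores the shift limits.
An optimal schedule: Nov 9→Eriksen, Nov 10→Jules, Nov 11→Greco, Nov 12→Greco, Nov 13→Jules, Nov 14→Costa, Nov 15→Eriksen, Nov 16→Greco, Nov 17→Costa+Yilmaz, Nov 18→Eriksen.
Total: 40 + 25 + 30 + 30 + 25 + 35 + 40 + 30 + 35 + 45 + 40 = $375.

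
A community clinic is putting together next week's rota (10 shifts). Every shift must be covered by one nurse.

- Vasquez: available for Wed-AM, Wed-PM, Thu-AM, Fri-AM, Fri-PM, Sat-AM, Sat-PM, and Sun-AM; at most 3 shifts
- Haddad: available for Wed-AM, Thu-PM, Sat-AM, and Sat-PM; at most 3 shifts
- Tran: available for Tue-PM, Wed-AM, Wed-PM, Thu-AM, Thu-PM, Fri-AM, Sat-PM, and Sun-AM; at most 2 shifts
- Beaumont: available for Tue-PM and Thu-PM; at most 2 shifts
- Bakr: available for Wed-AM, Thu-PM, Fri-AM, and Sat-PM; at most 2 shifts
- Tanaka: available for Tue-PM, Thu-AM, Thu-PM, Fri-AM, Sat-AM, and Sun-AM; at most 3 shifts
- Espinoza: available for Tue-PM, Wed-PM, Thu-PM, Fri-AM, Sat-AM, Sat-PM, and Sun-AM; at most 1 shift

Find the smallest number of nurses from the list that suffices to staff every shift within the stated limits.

10 slots to fill and no one can take more than 3, so at least ⌈10/3⌉ = 4 nurses are needed.
Vasquez, Haddad, Tran, and Beaumont alone can cover everything: Tue-PM→Beaumont, Wed-AM→Haddad, Wed-PM→Vasquez, Thu-AM→Vasquez, Thu-PM→Beaumont, Fri-AM→Tran, Fri-PM→Vasquez, Sat-AM→Haddad, Sat-PM→Haddad, Sun-AM→Tran.

4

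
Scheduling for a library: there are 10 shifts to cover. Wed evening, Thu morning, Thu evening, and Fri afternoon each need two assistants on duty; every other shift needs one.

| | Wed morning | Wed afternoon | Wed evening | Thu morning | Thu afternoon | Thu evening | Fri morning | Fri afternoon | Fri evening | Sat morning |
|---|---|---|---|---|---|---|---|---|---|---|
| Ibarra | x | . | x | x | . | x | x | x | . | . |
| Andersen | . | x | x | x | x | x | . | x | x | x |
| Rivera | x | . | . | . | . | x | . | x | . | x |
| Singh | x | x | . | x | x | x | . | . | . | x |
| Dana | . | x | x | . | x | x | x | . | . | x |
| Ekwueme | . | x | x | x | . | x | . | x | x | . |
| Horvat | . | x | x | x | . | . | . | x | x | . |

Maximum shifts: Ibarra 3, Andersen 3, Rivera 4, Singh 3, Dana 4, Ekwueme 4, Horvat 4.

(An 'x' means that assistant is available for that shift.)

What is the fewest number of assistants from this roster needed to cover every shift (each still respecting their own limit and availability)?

4

14 slots to fill and no one can take more than 4, so at least ⌈14/4⌉ = 4 assistants are needed.
Ibarra, Andersen, Rivera, and Dana alone can cover everything: Wed morning→Rivera, Wed afternoon→Andersen, Wed evening→Ibarra+Dana, Thu morning→Ibarra+Andersen, Thu afternoon→Dana, Thu evening→Rivera+Dana, Fri morning→Dana, Fri afternoon→Ibarra+Rivera, Fri evening→Andersen, Sat morning→Rivera.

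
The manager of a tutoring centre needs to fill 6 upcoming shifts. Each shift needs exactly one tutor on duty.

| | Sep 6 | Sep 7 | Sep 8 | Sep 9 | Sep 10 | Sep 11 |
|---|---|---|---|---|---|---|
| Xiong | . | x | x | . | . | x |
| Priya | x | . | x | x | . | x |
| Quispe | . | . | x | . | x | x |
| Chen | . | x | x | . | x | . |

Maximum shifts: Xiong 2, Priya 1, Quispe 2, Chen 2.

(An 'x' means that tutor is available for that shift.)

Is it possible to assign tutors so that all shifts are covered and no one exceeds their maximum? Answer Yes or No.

Total capacity is 7 and 6 slots are needed, so capacity alone doesn't rule it out.
Shifts {Sep 6, Sep 9} need 2 worker-slots in total, but the tutors available for any of those shifts (Priya) can supply at most 1 among them. So no valid schedule exists.

No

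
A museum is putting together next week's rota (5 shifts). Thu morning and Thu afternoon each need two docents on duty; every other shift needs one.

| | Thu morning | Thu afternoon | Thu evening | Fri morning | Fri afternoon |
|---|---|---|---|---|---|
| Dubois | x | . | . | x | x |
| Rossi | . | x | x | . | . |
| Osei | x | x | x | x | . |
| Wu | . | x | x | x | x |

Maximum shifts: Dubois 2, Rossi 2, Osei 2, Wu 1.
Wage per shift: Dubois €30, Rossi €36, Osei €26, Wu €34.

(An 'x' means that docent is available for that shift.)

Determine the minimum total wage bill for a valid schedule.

€218

Thu morning can only be covered by Dubois and Osei, so that assignment is forced.
Picking the cheapest available docent for each shift independently would cost €198, but that ignores the shift limits.
An optimal schedule: Thu morning→Dubois+Osei, Thu afternoon→Rossi+Osei, Thu evening→Rossi, Fri morning→Wu, Fri afternoon→Dubois.
Total: 30 + 26 + 36 + 26 + 36 + 34 + 30 = €218.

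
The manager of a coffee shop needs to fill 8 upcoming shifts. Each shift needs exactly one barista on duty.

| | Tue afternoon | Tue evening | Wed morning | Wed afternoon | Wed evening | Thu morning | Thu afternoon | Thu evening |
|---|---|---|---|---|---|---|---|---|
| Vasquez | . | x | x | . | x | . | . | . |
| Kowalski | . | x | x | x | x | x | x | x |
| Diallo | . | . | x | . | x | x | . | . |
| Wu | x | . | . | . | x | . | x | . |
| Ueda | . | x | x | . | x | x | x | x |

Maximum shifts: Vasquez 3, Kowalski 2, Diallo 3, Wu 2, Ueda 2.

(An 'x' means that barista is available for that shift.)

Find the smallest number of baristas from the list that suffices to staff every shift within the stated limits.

4

8 slots to fill and no one can take more than 3, so at least ⌈8/3⌉ = 3 baristas are needed.
No set of 3 baristas can cover every shift (each such set leaves at least one shift with no one available or exceeds a cap).
Vasquez, Kowalski, Diallo, and Wu alone can cover everything: Tue afternoon→Wu, Tue evening→Vasquez, Wed morning→Vasquez, Wed afternoon→Kowalski, Wed evening→Vasquez, Thu morning→Diallo, Thu afternoon→Wu, Thu evening→Kowalski.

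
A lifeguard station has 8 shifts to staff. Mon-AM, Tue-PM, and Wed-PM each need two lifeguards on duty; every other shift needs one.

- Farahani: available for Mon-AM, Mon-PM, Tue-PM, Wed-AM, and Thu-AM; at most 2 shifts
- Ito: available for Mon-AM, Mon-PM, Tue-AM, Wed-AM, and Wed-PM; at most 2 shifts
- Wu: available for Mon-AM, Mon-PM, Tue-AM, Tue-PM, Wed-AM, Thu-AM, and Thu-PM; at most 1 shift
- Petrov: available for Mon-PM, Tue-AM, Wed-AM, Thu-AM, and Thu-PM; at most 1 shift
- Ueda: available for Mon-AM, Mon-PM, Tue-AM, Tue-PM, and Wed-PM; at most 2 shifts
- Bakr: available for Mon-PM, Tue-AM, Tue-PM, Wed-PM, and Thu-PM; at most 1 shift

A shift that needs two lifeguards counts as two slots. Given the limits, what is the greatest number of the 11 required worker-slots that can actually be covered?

Total capacity across all lifeguards is 2+2+1+1+2+1 = 9, and 11 slots are needed, so at most 9 can be filled.
An assignment achieving 9: Mon-AM→Farahani+Ito, Tue-PM→Ueda+Bakr, Wed-AM→Petrov, Wed-PM→Ito+Ueda, Thu-AM→Farahani, Thu-PM→Wu.
Loads: Farahani 2/2, Ito 2/2, Wu 1/1, Petrov 1/1, Ueda 2/2, Bakr 1/1.

9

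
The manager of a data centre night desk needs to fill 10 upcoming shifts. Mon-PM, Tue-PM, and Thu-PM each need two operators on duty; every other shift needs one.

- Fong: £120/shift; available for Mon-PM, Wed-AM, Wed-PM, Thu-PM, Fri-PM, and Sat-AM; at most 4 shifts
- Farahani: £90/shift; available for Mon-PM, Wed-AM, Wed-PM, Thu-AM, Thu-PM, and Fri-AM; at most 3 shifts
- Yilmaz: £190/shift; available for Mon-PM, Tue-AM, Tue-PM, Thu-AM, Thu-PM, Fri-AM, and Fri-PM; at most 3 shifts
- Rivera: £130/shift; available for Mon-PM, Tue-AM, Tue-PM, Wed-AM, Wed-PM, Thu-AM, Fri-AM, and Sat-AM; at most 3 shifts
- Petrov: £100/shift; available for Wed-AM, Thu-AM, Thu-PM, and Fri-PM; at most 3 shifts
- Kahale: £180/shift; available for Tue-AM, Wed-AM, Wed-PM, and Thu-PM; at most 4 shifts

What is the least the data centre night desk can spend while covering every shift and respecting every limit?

£1500

Tue-PM can only be covered by Yilmaz and Rivera, so that assignment is forced.
Picking the cheapest available operator for each shift independently would cost £1430, but that ignores the shift limits.
An optimal schedule: Mon-PM→Farahani+Fong, Tue-AM→Rivera, Tue-PM→Rivera+Yilmaz, Wed-AM→Fong, Wed-PM→Farahani, Thu-AM→Petrov, Thu-PM→Petrov+Fong, Fri-AM→Farahani, Fri-PM→Petrov, Sat-AM→Fong.
Total: 90 + 120 + 130 + 130 + 190 + 120 + 90 + 100 + 100 + 120 + 90 + 100 + 120 = £1500.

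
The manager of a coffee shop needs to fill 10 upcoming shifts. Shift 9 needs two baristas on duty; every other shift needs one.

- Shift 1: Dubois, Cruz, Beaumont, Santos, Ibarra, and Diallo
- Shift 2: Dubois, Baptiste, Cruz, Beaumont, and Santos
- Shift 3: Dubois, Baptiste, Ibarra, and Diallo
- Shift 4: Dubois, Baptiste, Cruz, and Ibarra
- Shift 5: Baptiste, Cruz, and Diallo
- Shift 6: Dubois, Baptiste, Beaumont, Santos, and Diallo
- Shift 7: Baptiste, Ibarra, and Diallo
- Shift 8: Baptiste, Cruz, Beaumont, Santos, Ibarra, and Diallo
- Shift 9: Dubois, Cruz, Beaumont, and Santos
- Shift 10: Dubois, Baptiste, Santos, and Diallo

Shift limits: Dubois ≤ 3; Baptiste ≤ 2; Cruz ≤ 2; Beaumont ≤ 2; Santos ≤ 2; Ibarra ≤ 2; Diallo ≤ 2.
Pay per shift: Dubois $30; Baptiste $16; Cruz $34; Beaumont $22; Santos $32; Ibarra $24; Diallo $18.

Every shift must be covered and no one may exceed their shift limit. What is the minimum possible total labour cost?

$250

Picking the cheapest available barista for each shift independently would cost $198, but that ignores the shift limits.
An optimal schedule: Shift 1→Dubois, Shift 2→Beaumont, Shift 3→Diallo, Shift 4→Ibarra, Shift 5→Baptiste, Shift 6→Dubois, Shift 7→Baptiste, Shift 8→Ibarra, Shift 9→Beaumont+Dubois, Shift 10→Diallo.
Total: 30 + 22 + 18 + 24 + 16 + 30 + 16 + 24 + 22 + 30 + 18 = $250.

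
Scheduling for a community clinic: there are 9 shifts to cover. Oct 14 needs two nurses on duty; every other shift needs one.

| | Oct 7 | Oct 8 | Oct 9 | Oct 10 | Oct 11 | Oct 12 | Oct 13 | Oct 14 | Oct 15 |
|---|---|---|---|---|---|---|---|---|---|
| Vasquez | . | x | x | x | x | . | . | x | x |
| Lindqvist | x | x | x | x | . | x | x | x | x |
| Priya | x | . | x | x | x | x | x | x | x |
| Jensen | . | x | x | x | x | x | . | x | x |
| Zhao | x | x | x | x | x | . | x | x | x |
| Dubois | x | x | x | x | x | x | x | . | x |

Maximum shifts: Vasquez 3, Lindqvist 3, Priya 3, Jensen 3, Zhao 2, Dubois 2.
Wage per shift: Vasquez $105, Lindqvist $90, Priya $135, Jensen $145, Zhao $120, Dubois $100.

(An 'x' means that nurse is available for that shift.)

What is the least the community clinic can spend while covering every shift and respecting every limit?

Picking the cheapest available nurse for each shift independently would cost $925, but that ignores the shift limits.
An optimal schedule: Oct 7→Lindqvist, Oct 8→Dubois, Oct 9→Vasquez, Oct 10→Vasquez, Oct 11→Dubois, Oct 12→Lindqvist, Oct 13→Lindqvist, Oct 14→Vasquez+Zhao, Oct 15→Zhao.
Total: 90 + 100 + 105 + 105 + 100 + 90 + 90 + 105 + 120 + 120 = $1025.

$1025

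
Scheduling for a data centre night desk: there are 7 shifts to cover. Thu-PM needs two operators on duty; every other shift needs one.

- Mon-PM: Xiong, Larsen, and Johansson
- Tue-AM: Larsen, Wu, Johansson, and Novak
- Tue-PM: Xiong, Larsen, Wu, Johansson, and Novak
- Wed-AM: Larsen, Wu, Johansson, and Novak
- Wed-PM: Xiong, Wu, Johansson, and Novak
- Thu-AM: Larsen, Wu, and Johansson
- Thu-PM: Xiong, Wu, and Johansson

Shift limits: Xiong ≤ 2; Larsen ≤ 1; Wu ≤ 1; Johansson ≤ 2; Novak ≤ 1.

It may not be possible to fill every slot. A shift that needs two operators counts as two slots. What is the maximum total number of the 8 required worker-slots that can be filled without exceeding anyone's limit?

Total capacity across all operators is 2+1+1+2+1 = 7, and 8 slots are needed, so at most 7 can be filled.
An assignment achieving 7: Mon-PM→Xiong, Tue-AM→Johansson, Wed-AM→Johansson, Wed-PM→Novak, Thu-AM→Larsen, Thu-PM→Xiong+Wu.
Loads: Xiong 2/2, Larsen 1/1, Wu 1/1, Johansson 2/2, Novak 1/1.

7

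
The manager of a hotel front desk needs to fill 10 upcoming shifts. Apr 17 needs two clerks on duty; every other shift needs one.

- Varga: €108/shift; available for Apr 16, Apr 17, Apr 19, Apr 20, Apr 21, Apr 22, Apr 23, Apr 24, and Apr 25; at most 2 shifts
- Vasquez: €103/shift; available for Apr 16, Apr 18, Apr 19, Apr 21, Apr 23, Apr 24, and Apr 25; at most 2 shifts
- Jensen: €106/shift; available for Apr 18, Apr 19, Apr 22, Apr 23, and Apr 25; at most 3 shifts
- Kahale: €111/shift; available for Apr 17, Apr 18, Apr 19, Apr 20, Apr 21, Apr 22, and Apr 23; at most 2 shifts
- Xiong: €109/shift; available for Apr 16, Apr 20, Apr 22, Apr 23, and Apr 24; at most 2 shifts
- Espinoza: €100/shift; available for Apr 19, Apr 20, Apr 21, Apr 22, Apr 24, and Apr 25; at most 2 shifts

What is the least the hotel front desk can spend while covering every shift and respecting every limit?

€1160

Apr 17 can only be covered by Varga and Kahale, so that assignment is forced.
Picking the cheapest available clerk for each shift independently would cost €1128, but that ignores the shift limits.
An optimal schedule: Apr 16→Vasquez, Apr 17→Varga+Kahale, Apr 18→Vasquez, Apr 19→Jensen, Apr 20→Espinoza, Apr 21→Espinoza, Apr 22→Jensen, Apr 23→Xiong, Apr 24→Varga, Apr 25→Jensen.
Total: 103 + 108 + 111 + 103 + 106 + 100 + 100 + 106 + 109 + 108 + 106 = €1160.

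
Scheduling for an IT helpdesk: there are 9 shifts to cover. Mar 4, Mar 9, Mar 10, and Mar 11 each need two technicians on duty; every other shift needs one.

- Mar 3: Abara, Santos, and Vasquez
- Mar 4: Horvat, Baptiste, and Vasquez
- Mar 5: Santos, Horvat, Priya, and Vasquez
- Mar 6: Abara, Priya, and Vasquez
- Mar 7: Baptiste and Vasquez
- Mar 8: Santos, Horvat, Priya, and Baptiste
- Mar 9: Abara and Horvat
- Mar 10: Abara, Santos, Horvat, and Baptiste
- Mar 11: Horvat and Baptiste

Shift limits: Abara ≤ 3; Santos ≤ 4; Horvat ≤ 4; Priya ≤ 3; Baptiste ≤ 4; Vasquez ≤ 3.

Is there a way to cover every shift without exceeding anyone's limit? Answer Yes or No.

Mar 9 can only be covered by Abara and Horvat, so that assignment is forced.
Mar 11 can only be covered by Horvat and Baptiste, so that assignment is forced.
One valid schedule: Mar 3→Abara, Mar 4→Horvat+Baptiste, Mar 5→Santos, Mar 6→Abara, Mar 7→Baptiste, Mar 8→Santos, Mar 9→Abara+Horvat, Mar 10→Santos+Horvat, Mar 11→Horvat+Baptiste.
Loads: Abara 3/3, Santos 3/4, Horvat 4/4, Priya 0/3, Baptiste 3/4, Vasquez 0/3 — all within limits.

Yes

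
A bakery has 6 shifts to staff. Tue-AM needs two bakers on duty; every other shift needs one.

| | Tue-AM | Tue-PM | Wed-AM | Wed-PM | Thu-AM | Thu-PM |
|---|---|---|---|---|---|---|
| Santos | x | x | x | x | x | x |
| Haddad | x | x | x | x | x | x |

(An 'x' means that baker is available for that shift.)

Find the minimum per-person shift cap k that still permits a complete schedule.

With 2 bakers and 7 worker-slots to fill, someone must work at least ⌈7/2⌉ = 4 shifts, so k ≥ 4.
k = 4 works: Tue-AM→Santos+Haddad, Tue-PM→Santos, Wed-AM→Santos, Wed-PM→Santos, Thu-AM→Haddad, Thu-PM→Haddad.
Loads: Santos 4, Haddad 3 — all ≤ 4.

4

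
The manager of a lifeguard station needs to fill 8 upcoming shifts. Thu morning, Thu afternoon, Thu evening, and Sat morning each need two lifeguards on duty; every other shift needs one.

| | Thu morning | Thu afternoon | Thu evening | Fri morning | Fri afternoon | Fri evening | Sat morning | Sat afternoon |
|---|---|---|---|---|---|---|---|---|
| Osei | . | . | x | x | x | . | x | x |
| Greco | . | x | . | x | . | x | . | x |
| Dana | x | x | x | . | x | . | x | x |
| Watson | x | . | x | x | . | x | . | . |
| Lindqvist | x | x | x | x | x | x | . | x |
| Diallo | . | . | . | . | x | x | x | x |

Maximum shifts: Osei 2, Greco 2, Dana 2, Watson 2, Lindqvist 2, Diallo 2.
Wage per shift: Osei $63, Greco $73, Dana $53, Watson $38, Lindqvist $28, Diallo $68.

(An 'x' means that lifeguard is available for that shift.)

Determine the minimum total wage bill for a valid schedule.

Picking the cheapest available lifeguard for each shift independently would cost $441, but that ignores the shift limits.
An optimal schedule: Thu morning→Dana+Watson, Thu afternoon→Greco+Dana, Thu evening→Watson+Lindqvist, Fri morning→Osei, Fri afternoon→Lindqvist, Fri evening→Greco, Sat morning→Osei+Diallo, Sat afternoon→Diallo.
Total: 53 + 38 + 73 + 53 + 38 + 28 + 63 + 28 + 73 + 63 + 68 + 68 = $646.

$646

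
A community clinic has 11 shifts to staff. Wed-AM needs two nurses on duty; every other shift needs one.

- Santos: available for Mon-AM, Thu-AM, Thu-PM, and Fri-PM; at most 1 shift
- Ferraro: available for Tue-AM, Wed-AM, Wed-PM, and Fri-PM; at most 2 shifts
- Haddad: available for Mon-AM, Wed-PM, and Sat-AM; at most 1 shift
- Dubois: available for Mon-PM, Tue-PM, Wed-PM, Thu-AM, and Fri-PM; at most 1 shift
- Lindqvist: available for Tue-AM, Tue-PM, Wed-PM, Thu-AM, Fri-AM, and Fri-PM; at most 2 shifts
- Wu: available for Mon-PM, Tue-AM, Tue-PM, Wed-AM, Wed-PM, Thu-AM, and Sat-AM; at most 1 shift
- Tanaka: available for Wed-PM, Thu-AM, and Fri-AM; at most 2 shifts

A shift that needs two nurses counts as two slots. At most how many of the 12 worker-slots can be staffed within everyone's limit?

10

Total capacity across all nurses is 1+2+1+1+2+1+2 = 10, and 12 slots are needed, so at most 10 can be filled.
An assignment achieving 10: Mon-AM→Haddad, Mon-PM→Dubois, Tue-AM→Ferraro, Tue-PM→Lindqvist, Wed-AM→Ferraro+Wu, Wed-PM→Tanaka, Thu-AM→Tanaka, Thu-PM→Santos, Fri-AM→Lindqvist.
Loads: Santos 1/1, Ferraro 2/2, Haddad 1/1, Dubois 1/1, Lindqvist 2/2, Wu 1/1, Tanaka 2/2.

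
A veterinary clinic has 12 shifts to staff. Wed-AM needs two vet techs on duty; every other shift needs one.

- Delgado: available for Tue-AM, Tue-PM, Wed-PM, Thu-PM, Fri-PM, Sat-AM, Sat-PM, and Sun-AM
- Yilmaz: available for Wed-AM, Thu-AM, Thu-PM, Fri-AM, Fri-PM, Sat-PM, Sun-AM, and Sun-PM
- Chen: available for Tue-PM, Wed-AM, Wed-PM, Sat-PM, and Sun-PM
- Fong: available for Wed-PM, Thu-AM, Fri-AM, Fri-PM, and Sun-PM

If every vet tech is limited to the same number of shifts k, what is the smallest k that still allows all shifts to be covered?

4

With 4 vet techs and 13 worker-slots to fill, someone must work at least ⌈13/4⌉ = 4 shifts, so k ≥ 4.
k = 4 works: Tue-AM→Delgado, Tue-PM→Delgado, Wed-AM→Yilmaz+Chen, Wed-PM→Chen, Thu-AM→Yilmaz, Thu-PM→Delgado, Fri-AM→Yilmaz, Fri-PM→Fong, Sat-AM→Delgado, Sat-PM→Chen, Sun-AM→Yilmaz, Sun-PM→Chen.
Loads: Delgado 4, Yilmaz 4, Chen 4, Fong 1 — all ≤ 4.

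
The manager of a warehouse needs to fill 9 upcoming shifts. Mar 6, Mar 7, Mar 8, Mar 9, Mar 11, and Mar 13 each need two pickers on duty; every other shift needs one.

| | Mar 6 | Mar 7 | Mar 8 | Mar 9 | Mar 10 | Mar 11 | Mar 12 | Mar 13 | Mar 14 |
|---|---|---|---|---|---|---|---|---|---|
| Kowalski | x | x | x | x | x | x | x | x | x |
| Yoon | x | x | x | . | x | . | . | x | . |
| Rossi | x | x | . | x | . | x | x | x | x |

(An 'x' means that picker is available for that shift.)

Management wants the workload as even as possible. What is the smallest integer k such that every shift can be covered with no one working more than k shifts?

With 3 pickers and 15 worker-slots to fill, someone must work at least ⌈15/3⌉ = 5 shifts, so k ≥ 5.
k = 5 works: Mar 6→Yoon+Rossi, Mar 7→Yoon+Rossi, Mar 8→Kowalski+Yoon, Mar 9→Kowalski+Rossi, Mar 10→Yoon, Mar 11→Kowalski+Rossi, Mar 12→Kowalski, Mar 13→Yoon+Rossi, Mar 14→Kowalski.
Loads: Kowalski 5, Yoon 5, Rossi 5 — all ≤ 5.

5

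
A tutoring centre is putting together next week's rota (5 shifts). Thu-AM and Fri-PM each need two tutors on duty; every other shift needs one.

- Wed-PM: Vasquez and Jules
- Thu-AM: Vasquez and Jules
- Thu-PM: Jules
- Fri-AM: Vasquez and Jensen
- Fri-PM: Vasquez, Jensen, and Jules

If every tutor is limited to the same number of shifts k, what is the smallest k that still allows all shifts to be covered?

With 3 tutors and 7 worker-slots to fill, someone must work at least ⌈7/3⌉ = 3 shifts, so k ≥ 3.
k = 3 works: Wed-PM→Vasquez, Thu-AM→Vasquez+Jules, Thu-PM→Jules, Fri-AM→Vasquez, Fri-PM→Jensen+Jules.
Loads: Vasquez 3, Jensen 1, Jules 3 — all ≤ 3.

3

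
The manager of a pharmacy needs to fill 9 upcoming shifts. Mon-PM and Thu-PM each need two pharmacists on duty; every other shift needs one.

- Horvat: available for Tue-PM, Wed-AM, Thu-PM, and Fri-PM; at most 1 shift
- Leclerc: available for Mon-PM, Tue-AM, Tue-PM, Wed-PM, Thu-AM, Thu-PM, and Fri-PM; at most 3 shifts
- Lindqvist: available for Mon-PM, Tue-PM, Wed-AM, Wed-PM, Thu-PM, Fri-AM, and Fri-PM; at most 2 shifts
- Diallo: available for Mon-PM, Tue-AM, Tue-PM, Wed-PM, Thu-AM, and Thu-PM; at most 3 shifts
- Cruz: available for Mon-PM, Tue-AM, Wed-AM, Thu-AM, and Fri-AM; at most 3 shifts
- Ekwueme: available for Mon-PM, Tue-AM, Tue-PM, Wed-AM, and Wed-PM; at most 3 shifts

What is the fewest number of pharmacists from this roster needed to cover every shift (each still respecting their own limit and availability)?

4

11 slots to fill and no one can take more than 3, so at least ⌈11/3⌉ = 4 pharmacists are needed.
Leclerc, Lindqvist, Diallo, and Cruz alone can cover everything: Mon-PM→Diallo+Cruz, Tue-AM→Cruz, Tue-PM→Leclerc, Wed-AM→Lindqvist, Wed-PM→Diallo, Thu-AM→Cruz, Thu-PM→Leclerc+Diallo, Fri-AM→Lindqvist, Fri-PM→Leclerc.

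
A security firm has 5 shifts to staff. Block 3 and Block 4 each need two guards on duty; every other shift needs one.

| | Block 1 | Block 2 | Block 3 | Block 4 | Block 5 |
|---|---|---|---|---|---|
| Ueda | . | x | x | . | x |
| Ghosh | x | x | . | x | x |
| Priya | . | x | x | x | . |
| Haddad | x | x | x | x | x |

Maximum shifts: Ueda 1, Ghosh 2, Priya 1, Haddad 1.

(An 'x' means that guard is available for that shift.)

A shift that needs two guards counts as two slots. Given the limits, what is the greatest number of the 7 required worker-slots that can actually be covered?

5

Total capacity across all guards is 1+2+1+1 = 5, and 7 slots are needed, so at most 5 can be filled.
An assignment achieving 5: Block 1→Ghosh, Block 3→Ueda+Priya, Block 4→Ghosh+Haddad.
Loads: Ueda 1/1, Ghosh 2/2, Priya 1/1, Haddad 1/1.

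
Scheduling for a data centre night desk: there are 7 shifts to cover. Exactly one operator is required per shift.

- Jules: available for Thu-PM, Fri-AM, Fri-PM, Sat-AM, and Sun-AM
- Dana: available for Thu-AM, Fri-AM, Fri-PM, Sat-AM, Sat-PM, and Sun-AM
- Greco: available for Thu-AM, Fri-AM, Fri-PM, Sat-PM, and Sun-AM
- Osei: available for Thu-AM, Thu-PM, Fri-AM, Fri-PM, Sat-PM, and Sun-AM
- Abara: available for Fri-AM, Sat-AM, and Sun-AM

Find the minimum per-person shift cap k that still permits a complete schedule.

With 5 operators and 7 worker-slots to fill, someone must work at least ⌈7/5⌉ = 2 shifts, so k ≥ 2.
k = 2 works: Thu-AM→Dana, Thu-PM→Jules, Fri-AM→Greco, Fri-PM→Greco, Sat-AM→Jules, Sat-PM→Dana, Sun-AM→Osei.
Loads: Jules 2, Dana 2, Greco 2, Osei 1, Abara 0 — all ≤ 2.

2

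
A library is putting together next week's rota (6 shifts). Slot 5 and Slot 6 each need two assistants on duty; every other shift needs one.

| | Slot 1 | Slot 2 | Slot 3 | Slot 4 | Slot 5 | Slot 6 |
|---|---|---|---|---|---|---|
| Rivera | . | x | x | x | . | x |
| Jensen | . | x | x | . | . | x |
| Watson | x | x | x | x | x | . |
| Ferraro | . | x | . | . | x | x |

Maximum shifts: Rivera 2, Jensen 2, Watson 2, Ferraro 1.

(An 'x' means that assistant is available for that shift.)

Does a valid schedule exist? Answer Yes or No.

No

Total capacity is 2+2+2+1 = 7 but 8 worker-slots are needed — infeasible.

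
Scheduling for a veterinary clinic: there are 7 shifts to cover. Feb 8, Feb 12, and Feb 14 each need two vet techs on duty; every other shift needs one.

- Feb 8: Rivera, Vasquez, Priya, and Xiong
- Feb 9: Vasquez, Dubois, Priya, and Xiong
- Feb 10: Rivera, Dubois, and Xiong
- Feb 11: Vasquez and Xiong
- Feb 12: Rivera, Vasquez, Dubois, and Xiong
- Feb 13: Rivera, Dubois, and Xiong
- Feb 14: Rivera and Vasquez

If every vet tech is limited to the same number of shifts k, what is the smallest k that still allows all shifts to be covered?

With 5 vet techs and 10 worker-slots to fill, someone must work at least ⌈10/5⌉ = 2 shifts, so k ≥ 2.
k = 2 works: Feb 8→Priya+Xiong, Feb 9→Priya, Feb 10→Rivera, Feb 11→Vasquez, Feb 12→Dubois+Xiong, Feb 13→Dubois, Feb 14→Rivera+Vasquez.
Loads: Rivera 2, Vasquez 2, Dubois 2, Priya 2, Xiong 2 — all ≤ 2.

2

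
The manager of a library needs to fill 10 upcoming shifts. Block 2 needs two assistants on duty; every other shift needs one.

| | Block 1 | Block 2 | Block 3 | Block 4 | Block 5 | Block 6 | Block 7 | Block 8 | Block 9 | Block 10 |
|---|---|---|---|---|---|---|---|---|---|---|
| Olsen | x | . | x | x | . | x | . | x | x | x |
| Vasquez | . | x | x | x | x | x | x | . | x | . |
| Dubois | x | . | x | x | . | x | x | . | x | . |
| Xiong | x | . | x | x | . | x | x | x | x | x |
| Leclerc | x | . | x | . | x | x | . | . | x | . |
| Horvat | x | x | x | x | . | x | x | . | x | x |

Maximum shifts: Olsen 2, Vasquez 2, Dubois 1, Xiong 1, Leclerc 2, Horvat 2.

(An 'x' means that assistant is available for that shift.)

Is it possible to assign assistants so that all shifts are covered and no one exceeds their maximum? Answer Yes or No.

Total capacity is 2+2+1+1+2+2 = 10 but 11 worker-slots are needed — infeasible.

No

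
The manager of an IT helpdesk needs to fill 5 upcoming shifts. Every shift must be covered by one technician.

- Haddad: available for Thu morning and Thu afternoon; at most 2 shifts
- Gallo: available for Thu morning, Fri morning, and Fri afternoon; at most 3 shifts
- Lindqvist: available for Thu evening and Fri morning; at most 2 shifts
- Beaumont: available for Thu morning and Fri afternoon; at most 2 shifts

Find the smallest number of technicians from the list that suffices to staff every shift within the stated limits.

3

5 slots to fill and no one can take more than 3, so at least ⌈5/3⌉ = 2 technicians are needed.
Shifts {Thu afternoon, Thu evening, Fri afternoon} need 3 slots, but among the technicians available for them (Haddad, Gallo, Lindqvist, and Beaumont) any 2 together supply at most 2. So 2 technicians are not enough.
Haddad, Gallo, and Lindqvist alone can cover everything: Thu morning→Haddad, Thu afternoon→Haddad, Thu evening→Lindqvist, Fri morning→Gallo, Fri afternoon→Gallo.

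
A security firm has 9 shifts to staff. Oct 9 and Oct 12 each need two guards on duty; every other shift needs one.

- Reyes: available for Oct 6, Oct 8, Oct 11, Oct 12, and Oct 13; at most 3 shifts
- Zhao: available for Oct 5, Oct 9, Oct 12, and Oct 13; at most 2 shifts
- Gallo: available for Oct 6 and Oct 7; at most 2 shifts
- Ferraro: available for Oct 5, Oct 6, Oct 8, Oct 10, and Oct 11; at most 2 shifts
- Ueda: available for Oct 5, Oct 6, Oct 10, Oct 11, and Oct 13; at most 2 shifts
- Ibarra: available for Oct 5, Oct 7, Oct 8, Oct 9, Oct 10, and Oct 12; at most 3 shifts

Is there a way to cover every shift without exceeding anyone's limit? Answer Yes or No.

Yes

Oct 9 can only be covered by Zhao and Ibarra, so that assignment is forced.
One valid schedule: Oct 5→Ferraro, Oct 6→Gallo, Oct 7→Gallo, Oct 8→Reyes, Oct 9→Zhao+Ibarra, Oct 10→Ferraro, Oct 11→Reyes, Oct 12→Reyes+Zhao, Oct 13→Ueda.
Loads: Reyes 3/3, Zhao 2/2, Gallo 2/2, Ferraro 2/2, Ueda 1/2, Ibarra 1/3 — all within limits.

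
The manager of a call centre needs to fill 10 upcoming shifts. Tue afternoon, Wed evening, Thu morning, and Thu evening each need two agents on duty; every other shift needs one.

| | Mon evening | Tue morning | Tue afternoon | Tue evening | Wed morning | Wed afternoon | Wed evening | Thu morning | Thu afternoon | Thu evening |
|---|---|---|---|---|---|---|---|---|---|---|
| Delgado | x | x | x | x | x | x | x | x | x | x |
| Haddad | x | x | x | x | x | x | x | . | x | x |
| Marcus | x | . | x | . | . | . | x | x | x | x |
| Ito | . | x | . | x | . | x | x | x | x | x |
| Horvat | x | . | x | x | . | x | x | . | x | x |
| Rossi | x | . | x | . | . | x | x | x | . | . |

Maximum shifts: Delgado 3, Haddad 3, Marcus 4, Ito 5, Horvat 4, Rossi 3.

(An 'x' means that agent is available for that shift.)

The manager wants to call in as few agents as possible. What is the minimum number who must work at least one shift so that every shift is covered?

4

14 slots to fill and no one can take more than 5, so at least ⌈14/5⌉ = 3 agents are needed.
Any 3 agents together have capacity at most 5+4+4 = 13 < 14 slots, so 3 can never suffice.
Delgado, Haddad, Marcus, and Ito alone can cover everything: Mon evening→Delgado, Tue morning→Delgado, Tue afternoon→Haddad+Marcus, Tue evening→Haddad, Wed morning→Delgado, Wed afternoon→Haddad, Wed evening→Marcus+Ito, Thu morning→Marcus+Ito, Thu afternoon→Ito, Thu evening→Marcus+Ito.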